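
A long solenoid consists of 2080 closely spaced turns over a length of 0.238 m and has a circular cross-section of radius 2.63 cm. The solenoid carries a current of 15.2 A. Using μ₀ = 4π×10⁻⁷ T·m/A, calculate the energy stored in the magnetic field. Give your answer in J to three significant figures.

U ≈ 5.73 J

A = πr² = π(2.630×10^-2 m)² = 2.173×10^-3 m².
L = μ₀N²A/ℓ = (4π×10⁻⁷)(2080)²(2.173×10^-3)/(0.238) = 4.964×10^-2 H.
U = ½LI² = ½(4.964×10^-2)(15.2)² = 5.734 J.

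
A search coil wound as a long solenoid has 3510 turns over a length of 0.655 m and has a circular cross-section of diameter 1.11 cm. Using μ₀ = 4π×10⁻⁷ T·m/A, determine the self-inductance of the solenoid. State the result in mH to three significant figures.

A = π(d/2)² = π(5.550×10^-3 m)² = 9.677×10^-5 m².
For a long solenoid, L = μ₀N²A/ℓ.
L = (4π×10⁻⁷)(3510)²(9.677×10^-5)/(0.655 m) = 2.287×10^-3 H.

L ≈ 2.29 mH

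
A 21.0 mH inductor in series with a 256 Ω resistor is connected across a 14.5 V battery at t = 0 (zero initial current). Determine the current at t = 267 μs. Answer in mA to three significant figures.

I ≈ 54.5 mA

τ = L/R = 2.100×10^-2/256 = 8.203×10^-5 s; final current I_∞ = ε/R = 14.5/256 = 5.664×10^-2 A.
I(t) = I_∞(1 − e^(−t/τ)) with t/τ = 3.255.
I = (5.664×10^-2)(1 − e^(−3.255)) = 5.446×10^-2 A.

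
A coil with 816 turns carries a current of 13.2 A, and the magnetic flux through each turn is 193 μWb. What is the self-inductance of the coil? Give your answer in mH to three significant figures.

L ≈ 11.9 mH

Self-inductance is defined by L = NΦ_B/I (flux linkage over current).
L = (816)(1.930×10^-4 Wb)/(13.2 A) = 1.193×10^-2 H.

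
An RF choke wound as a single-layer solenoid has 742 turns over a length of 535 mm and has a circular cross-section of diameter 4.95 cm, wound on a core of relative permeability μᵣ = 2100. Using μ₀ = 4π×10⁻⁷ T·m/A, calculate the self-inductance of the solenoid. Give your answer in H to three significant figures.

L ≈ 5.23 H

A = π(d/2)² = π(2.475×10^-2 m)² = 1.924×10^-3 m².
For a long solenoid, L = μ₀μᵣN²A/ℓ.
L = (4π×10⁻⁷)(2100)(742)²(1.924×10^-3)/(0.535 m) = 5.226 H.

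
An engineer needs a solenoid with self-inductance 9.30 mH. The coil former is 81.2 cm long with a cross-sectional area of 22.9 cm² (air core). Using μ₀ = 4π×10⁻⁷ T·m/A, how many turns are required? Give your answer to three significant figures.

A = 22.9 cm² = 2.290×10^-3 m².
From L = μ₀N²A/ℓ, N = √(Lℓ / (μ₀A)).
N = √[(9.300×10^-3)(0.812) / ((4π×10⁻⁷)×2.290×10^-3)] = √(2.624×10^6) ≈ 1619.9.

N ≈ 1620 turns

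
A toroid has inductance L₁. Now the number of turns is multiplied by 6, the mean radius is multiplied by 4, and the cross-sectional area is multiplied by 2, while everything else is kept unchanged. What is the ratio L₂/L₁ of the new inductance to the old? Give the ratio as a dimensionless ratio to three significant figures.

For a toroid, L ∝ μᵣN²A/R.
L₂/L₁ = (6)^2 × (4)^-1 × (2) = 18.0.

L₂/L₁ = 18.0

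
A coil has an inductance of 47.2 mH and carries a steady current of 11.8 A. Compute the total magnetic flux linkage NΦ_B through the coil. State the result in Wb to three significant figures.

NΦ_B ≈ 0.557 Wb

From L = NΦ_B/I, the flux linkage is NΦ_B = LI.
NΦ_B = (4.720×10^-2 H)(11.8 A) = 0.557 Wb.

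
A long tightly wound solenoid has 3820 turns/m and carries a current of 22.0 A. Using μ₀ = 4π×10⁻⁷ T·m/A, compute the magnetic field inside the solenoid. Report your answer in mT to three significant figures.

B ≈ 106 mT

Inside a long solenoid, B = μ₀nI.
B = (4π×10⁻⁷)(3.820×10^3 m⁻¹)(22.0 A) = 0.1056 T.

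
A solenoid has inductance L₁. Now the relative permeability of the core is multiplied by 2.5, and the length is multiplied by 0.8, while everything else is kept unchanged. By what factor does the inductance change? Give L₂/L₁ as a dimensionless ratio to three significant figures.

L₂/L₁ = 3.13

For a solenoid, L ∝ μᵣN²A/ℓ.
L₂/L₁ = (2.5) × (0.8)^-1 = 3.13.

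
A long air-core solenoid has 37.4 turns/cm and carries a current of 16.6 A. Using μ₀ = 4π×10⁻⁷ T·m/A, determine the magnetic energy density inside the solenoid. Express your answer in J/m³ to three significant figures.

B = μ₀nI = (4π×10⁻⁷)(3.740×10^3)(16.6) = 7.802×10^-2 T.
u = B²/(2μ₀) = (7.802×10^-2)²/(2×4π×10⁻⁷) = 2.422×10^3 J/m³.

u ≈ 2420 J/m³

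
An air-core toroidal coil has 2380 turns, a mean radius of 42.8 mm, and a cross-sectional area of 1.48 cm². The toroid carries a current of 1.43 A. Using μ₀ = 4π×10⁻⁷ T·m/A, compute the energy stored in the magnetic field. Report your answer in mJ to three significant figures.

L = μ₀N²A/(2πR) = (4π×10⁻⁷)(2380)²(1.480×10^-4)/(2π×4.280×10^-2) = 3.917×10^-3 H.
U = ½LI² = ½(3.917×10^-3)(1.43)² = 4.005×10^-3 J.

U ≈ 4.01 mJ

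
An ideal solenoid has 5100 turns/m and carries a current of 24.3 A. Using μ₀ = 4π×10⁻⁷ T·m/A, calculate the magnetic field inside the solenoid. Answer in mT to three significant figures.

Inside a long solenoid, B = μ₀nI.
B = (4π×10⁻⁷)(5.100×10^3 m⁻¹)(24.3 A) = 0.1557 T.

B ≈ 156 mT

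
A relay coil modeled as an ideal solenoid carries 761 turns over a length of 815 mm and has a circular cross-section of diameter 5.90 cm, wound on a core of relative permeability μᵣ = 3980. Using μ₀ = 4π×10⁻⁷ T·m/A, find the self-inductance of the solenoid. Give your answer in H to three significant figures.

L ≈ 9.72 H

A = π(d/2)² = π(2.950×10^-2 m)² = 2.734×10^-3 m².
For a long solenoid, L = μ₀μᵣN²A/ℓ.
L = (4π×10⁻⁷)(3980)(761)²(2.734×10^-3)/(0.815 m) = 9.716 H.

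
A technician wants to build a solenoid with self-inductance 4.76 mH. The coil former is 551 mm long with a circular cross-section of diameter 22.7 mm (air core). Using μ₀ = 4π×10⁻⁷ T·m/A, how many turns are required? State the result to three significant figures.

N ≈ 2270 turns

A = π(d/2)² = π(1.135×10^-2 m)² = 4.047×10^-4 m².
From L = μ₀N²A/ℓ, N = √(Lℓ / (μ₀A)).
N = √[(4.760×10^-3)(0.551) / ((4π×10⁻⁷)×4.047×10^-4)] = √(5.157×10^6) ≈ 2270.9.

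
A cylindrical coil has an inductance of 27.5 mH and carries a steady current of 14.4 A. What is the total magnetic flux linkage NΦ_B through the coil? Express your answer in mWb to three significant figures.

From L = NΦ_B/I, the flux linkage is NΦ_B = LI.
NΦ_B = (2.750×10^-2 H)(14.4 A) = 0.396 Wb.

NΦ_B ≈ 396 mWb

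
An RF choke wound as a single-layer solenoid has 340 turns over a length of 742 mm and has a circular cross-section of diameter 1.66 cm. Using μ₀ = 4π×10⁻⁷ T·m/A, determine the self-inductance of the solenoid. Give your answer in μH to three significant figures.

A = π(d/2)² = π(8.300×10^-3 m)² = 2.164×10^-4 m².
For a long solenoid, L = μ₀N²A/ℓ.
L = (4π×10⁻⁷)(340)²(2.164×10^-4)/(0.742 m) = 4.237×10^-5 H.

L ≈ 42.4 μH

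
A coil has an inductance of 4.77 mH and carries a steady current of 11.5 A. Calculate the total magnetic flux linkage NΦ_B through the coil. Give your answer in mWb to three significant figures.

From L = NΦ_B/I, the flux linkage is NΦ_B = LI.
NΦ_B = (4.770×10^-3 H)(11.5 A) = 5.486×10^-2 Wb.

NΦ_B ≈ 54.9 mWb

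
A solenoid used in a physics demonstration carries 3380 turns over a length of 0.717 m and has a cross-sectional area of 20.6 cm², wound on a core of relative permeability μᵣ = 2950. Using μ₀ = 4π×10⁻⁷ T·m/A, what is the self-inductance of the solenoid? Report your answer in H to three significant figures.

A = 20.6 cm² = 2.060×10^-3 m².
For a long solenoid, L = μ₀μᵣN²A/ℓ.
L = (4π×10⁻⁷)(2950)(3380)²(2.060×10^-3)/(0.717 m) = 121.7 H.

L ≈ 122 H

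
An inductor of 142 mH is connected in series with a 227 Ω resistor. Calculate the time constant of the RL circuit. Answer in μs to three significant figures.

τ = L/R = (0.142 H)/(227 Ω) = 6.256×10^-4 s.

τ ≈ 626 μs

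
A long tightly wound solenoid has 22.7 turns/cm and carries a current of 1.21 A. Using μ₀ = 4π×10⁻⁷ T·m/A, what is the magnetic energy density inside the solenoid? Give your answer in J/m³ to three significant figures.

u ≈ 4.74 J/m³

B = μ₀nI = (4π×10⁻⁷)(2.270×10^3)(1.21) = 3.452×10^-3 T.
u = B²/(2μ₀) = (3.452×10^-3)²/(2×4π×10⁻⁷) = 4.74 J/m³.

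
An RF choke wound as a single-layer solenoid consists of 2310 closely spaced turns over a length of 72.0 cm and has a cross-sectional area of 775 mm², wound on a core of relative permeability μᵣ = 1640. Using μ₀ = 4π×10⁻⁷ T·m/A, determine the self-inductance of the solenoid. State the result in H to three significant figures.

L ≈ 11.8 H

A = 775 mm² = 7.750×10^-4 m².
For a long solenoid, L = μ₀μᵣN²A/ℓ.
L = (4π×10⁻⁷)(1640)(2310)²(7.750×10^-4)/(0.72 m) = 11.84 H.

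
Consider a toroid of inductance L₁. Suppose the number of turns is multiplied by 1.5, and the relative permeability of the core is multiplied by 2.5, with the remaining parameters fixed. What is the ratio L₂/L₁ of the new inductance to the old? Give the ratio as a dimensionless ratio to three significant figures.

For a toroid, L ∝ μᵣN²A/R.
L₂/L₁ = (1.5)^2 × (2.5) = 5.63.

L₂/L₁ = 5.63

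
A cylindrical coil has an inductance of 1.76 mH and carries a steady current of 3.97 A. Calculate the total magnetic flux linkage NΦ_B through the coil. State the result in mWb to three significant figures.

NΦ_B ≈ 6.99 mWb

From L = NΦ_B/I, the flux linkage is NΦ_B = LI.
NΦ_B = (1.760×10^-3 H)(3.97 A) = 6.987×10^-3 Wb.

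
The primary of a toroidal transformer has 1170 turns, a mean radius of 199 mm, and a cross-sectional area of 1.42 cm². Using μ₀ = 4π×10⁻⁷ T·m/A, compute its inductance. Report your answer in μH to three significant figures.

For a thin toroid, L = μ₀N²A/(2πR).
L = (4π×10⁻⁷)(1170)²(1.420×10^-4) / (2π×0.199 m) = 1.954×10^-4 H.

L ≈ 195 μH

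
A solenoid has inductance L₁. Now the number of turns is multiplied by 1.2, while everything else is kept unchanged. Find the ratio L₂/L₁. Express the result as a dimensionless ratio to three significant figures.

For a solenoid, L ∝ μᵣN²A/ℓ.
L₂/L₁ = (1.2)^2 = 1.44.

L₂/L₁ = 1.44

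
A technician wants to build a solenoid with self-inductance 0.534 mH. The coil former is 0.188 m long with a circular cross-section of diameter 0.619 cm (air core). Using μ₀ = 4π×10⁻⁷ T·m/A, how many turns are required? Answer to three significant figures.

N ≈ 1630 turns

A = π(d/2)² = π(3.095×10^-3 m)² = 3.009×10^-5 m².
From L = μ₀N²A/ℓ, N = √(Lℓ / (μ₀A)).
N = √[(5.340×10^-4)(0.188) / ((4π×10⁻⁷)×3.009×10^-5)] = √(2.6547×10^6) ≈ 1629.3.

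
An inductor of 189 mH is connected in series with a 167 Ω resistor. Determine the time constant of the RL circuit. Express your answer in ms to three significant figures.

τ = L/R = (0.189 H)/(167 Ω) = 1.132×10^-3 s.

τ ≈ 1.13 ms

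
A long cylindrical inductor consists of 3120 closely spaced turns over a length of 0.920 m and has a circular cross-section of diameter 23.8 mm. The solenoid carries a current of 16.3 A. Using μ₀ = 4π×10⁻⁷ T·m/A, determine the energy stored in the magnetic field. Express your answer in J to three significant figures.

U ≈ 0.786 J

A = π(d/2)² = π(1.190×10^-2 m)² = 4.449×10^-4 m².
L = μ₀N²A/ℓ = (4π×10⁻⁷)(3120)²(4.449×10^-4)/(0.92) = 5.915×10^-3 H.
U = ½LI² = ½(5.915×10^-3)(16.3)² = 0.7858 J.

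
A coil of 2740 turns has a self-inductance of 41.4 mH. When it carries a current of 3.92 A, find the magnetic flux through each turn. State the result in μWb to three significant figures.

Φ_B ≈ 59.2 μWb

From L = NΦ_B/I, the flux per turn is Φ_B = LI/N.
Φ_B = (4.140×10^-2 H)(3.92 A)/2740 = 5.923×10^-5 Wb.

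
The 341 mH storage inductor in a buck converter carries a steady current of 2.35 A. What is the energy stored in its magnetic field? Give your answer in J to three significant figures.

U ≈ 0.942 J

Stored magnetic energy: U = ½LI².
U = ½(0.341 H)(2.35 A)² = 0.9416 J.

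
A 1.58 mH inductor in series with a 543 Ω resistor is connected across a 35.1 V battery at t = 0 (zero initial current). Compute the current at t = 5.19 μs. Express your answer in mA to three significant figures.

I ≈ 53.8 mA

τ = L/R = 1.580×10^-3/543 = 2.910×10^-6 s; final current I_∞ = ε/R = 35.1/543 = 6.464×10^-2 A.
I(t) = I_∞(1 − e^(−t/τ)) with t/τ = 1.784.
I = (6.464×10^-2)(1 − e^(−1.784)) = 5.378×10^-2 A.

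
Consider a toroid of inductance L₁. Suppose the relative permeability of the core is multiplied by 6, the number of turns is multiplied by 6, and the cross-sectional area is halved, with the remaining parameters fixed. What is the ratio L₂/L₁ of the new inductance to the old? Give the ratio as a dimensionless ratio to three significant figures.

L₂/L₁ = 108

For a toroid, L ∝ μᵣN²A/R.
L₂/L₁ = (6) × (6)^2 × (0.5) = 108.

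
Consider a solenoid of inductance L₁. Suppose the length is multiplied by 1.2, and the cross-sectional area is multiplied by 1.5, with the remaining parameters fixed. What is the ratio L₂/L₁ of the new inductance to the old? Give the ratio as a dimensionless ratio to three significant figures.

For a solenoid, L ∝ μᵣN²A/ℓ.
L₂/L₁ = (1.2)^-1 × (1.5) = 1.25.

L₂/L₁ = 1.25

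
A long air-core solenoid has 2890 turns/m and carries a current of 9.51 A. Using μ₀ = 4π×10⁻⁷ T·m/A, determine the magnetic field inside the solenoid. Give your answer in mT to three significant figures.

Inside a long solenoid, B = μ₀nI.
B = (4π×10⁻⁷)(2.890×10^3 m⁻¹)(9.51 A) = 3.454×10^-2 T.

B ≈ 34.5 mT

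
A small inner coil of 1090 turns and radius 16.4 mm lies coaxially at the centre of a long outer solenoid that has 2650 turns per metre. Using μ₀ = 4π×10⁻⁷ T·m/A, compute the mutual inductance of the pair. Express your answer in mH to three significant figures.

The outer solenoid produces a uniform field B₁ = μ₀n₁I₁ across the inner coil,
so the flux linkage is N₂Φ = N₂B₁A₂ = μ₀n₁N₂A₂·I₁, giving M = μ₀n₁N₂A₂.
A₂ = πr² = π(1.640×10^-2 m)² = 8.450×10^-4 m².
M = (4π×10⁻⁷)(2650)(1090)(8.450×10^-4) = 3.067×10^-3 H.

M ≈ 3.07 mH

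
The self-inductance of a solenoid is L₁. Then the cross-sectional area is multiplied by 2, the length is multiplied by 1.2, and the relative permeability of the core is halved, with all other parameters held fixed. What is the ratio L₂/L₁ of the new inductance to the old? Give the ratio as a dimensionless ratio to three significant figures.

For a solenoid, L ∝ μᵣN²A/ℓ.
L₂/L₁ = (2) × (1.2)^-1 × (0.5) = 0.833.

L₂/L₁ = 0.833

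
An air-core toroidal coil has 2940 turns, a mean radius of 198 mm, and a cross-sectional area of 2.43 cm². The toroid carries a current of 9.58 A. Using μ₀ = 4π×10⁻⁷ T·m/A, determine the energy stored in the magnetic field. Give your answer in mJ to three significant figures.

L = μ₀N²A/(2πR) = (4π×10⁻⁷)(2940)²(2.430×10^-4)/(2π×0.198) = 2.122×10^-3 H.
U = ½LI² = ½(2.122×10^-3)(9.58)² = 9.736×10^-2 J.

U ≈ 97.4 mJ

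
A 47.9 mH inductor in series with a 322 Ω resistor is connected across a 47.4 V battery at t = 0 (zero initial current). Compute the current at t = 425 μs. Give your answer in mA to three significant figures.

τ = L/R = 4.790×10^-2/322 = 1.488×10^-4 s; final current I_∞ = ε/R = 47.4/322 = 0.1472 A.
I(t) = I_∞(1 − e^(−t/τ)) with t/τ = 2.857.
I = (0.1472)(1 − e^(−2.857)) = 0.1387 A.

I ≈ 139 mA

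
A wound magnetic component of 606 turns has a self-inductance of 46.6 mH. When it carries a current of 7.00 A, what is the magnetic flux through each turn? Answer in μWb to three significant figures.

From L = NΦ_B/I, the flux per turn is Φ_B = LI/N.
Φ_B = (4.660×10^-2 H)(7.00 A)/606 = 5.383×10^-4 Wb.

Φ_B ≈ 538 μWb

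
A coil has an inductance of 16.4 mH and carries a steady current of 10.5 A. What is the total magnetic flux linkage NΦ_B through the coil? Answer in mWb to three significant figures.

From L = NΦ_B/I, the flux linkage is NΦ_B = LI.
NΦ_B = (1.640×10^-2 H)(10.5 A) = 0.1722 Wb.

NΦ_B ≈ 172 mWb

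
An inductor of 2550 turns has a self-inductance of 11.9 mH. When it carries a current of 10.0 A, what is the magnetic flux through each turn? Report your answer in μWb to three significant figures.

From L = NΦ_B/I, the flux per turn is Φ_B = LI/N.
Φ_B = (1.190×10^-2 H)(10.0 A)/2550 = 4.667×10^-5 Wb.

Φ_B ≈ 46.7 μWb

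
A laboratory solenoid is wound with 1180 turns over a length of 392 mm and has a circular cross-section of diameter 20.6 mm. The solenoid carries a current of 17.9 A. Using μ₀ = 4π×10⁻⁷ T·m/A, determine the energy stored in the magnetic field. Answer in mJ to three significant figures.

A = π(d/2)² = π(1.030×10^-2 m)² = 3.333×10^-4 m².
L = μ₀N²A/ℓ = (4π×10⁻⁷)(1180)²(3.333×10^-4)/(0.392) = 1.488×10^-3 H.
U = ½LI² = ½(1.488×10^-3)(17.9)² = 0.2383 J.

U ≈ 238 mJ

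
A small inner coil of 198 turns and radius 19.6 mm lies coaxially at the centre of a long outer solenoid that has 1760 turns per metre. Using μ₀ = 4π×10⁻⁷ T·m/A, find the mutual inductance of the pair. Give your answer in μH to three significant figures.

The outer solenoid produces a uniform field B₁ = μ₀n₁I₁ across the inner coil,
so the flux linkage is N₂Φ = N₂B₁A₂ = μ₀n₁N₂A₂·I₁, giving M = μ₀n₁N₂A₂.
A₂ = πr² = π(1.960×10^-2 m)² = 1.207×10^-3 m².
M = (4π×10⁻⁷)(1760)(198)(1.207×10^-3) = 5.285×10^-4 H.

M ≈ 529 μH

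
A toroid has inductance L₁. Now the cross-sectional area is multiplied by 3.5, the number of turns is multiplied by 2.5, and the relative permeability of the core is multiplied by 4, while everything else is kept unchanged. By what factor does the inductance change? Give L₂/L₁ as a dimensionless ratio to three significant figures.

For a toroid, L ∝ μᵣN²A/R.
L₂/L₁ = (3.5) × (2.5)^2 × (4) = 87.5.

L₂/L₁ = 87.5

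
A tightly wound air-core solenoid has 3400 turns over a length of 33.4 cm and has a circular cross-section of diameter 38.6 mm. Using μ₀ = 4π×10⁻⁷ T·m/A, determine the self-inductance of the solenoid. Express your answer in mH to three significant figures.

A = π(d/2)² = π(1.930×10^-2 m)² = 1.170×10^-3 m².
For a long solenoid, L = μ₀N²A/ℓ.
L = (4π×10⁻⁷)(3400)²(1.170×10^-3)/(0.334 m) = 5.090×10^-2 H.

L ≈ 50.9 mH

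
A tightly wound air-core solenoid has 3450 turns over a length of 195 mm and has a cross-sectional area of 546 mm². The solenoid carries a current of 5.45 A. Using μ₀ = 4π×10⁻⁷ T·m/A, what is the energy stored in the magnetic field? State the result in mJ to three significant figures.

A = 546 mm² = 5.460×10^-4 m².
L = μ₀N²A/ℓ = (4π×10⁻⁷)(3450)²(5.460×10^-4)/(0.195) = 4.188×10^-2 H.
U = ½LI² = ½(4.188×10^-2)(5.45)² = 0.622 J.

U ≈ 622 mJ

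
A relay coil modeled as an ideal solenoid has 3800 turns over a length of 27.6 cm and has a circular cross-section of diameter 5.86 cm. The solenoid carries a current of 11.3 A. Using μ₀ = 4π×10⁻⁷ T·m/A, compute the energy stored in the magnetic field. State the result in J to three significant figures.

U ≈ 11.3 J

A = π(d/2)² = π(2.930×10^-2 m)² = 2.697×10^-3 m².
L = μ₀N²A/ℓ = (4π×10⁻⁷)(3800)²(2.697×10^-3)/(0.276) = 0.1773 H.
U = ½LI² = ½(0.1773)(11.3)² = 11.32 J.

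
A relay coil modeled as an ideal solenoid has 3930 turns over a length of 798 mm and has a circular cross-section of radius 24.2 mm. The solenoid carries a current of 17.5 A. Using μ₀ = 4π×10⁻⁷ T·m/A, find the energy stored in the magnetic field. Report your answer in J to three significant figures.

A = πr² = π(2.420×10^-2 m)² = 1.840×10^-3 m².
L = μ₀N²A/ℓ = (4π×10⁻⁷)(3930)²(1.840×10^-3)/(0.798) = 4.4748×10^-2 H.
U = ½LI² = ½(4.4748×10^-2)(17.5)² = 6.852 J.

U ≈ 6.85 J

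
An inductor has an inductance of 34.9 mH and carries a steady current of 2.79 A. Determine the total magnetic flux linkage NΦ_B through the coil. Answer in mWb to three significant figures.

From L = NΦ_B/I, the flux linkage is NΦ_B = LI.
NΦ_B = (3.490×10^-2 H)(2.79 A) = 9.737×10^-2 Wb.

NΦ_B ≈ 97.4 mWb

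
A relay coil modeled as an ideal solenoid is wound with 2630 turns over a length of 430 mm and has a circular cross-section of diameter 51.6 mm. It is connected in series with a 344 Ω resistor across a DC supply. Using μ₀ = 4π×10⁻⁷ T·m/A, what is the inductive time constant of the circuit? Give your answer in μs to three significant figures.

A = π(d/2)² = π(2.580×10^-2 m)² = 2.091×10^-3 m².
L = μ₀N²A/ℓ = (4π×10⁻⁷)(2630)²(2.091×10^-3)/(0.43) = 4.227×10^-2 H.
τ = L/R = (4.227×10^-2)/(344) = 1.229×10^-4 s.

τ ≈ 123 μs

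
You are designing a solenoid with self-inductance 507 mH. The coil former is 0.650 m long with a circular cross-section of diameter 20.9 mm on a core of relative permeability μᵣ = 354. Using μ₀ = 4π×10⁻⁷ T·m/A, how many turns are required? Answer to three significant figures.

N ≈ 1470 turns

A = π(d/2)² = π(1.045×10^-2 m)² = 3.431×10^-4 m².
From L = μ₀μᵣN²A/ℓ, N = √(Lℓ / (μ₀μᵣA)).
N = √[(0.507)(0.65) / ((4π×10⁻⁷)(354)×3.431×10^-4)] = √(2.159×10^6) ≈ 1469.5.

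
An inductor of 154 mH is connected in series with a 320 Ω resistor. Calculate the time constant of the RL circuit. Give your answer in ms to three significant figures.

τ ≈ 0.481 ms

τ = L/R = (0.154 H)/(320 Ω) = 4.812×10^-4 s.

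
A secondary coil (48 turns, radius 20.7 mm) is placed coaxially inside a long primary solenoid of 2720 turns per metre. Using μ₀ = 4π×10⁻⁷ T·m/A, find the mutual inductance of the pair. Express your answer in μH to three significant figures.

The outer solenoid produces a uniform field B₁ = μ₀n₁I₁ across the inner coil,
so the flux linkage is N₂Φ = N₂B₁A₂ = μ₀n₁N₂A₂·I₁, giving M = μ₀n₁N₂A₂.
A₂ = πr² = π(2.070×10^-2 m)² = 1.346×10^-3 m².
M = (4π×10⁻⁷)(2720)(48)(1.346×10^-3) = 2.209×10^-4 H.

M ≈ 221 μH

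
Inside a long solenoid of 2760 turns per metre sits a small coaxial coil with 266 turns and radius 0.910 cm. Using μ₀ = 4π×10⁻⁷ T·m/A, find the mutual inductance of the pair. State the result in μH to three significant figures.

M ≈ 240 μH

The outer solenoid produces a uniform field B₁ = μ₀n₁I₁ across the inner coil,
so the flux linkage is N₂Φ = N₂B₁A₂ = μ₀n₁N₂A₂·I₁, giving M = μ₀n₁N₂A₂.
A₂ = πr² = π(9.100×10^-3 m)² = 2.602×10^-4 m².
M = (4π×10⁻⁷)(2760)(266)(2.602×10^-4) = 2.400×10^-4 H.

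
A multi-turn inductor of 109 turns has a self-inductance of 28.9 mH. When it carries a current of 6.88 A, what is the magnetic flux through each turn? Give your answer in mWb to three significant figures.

Φ_B ≈ 1.82 mWb

From L = NΦ_B/I, the flux per turn is Φ_B = LI/N.
Φ_B = (2.890×10^-2 H)(6.88 A)/109 = 1.824×10^-3 Wb.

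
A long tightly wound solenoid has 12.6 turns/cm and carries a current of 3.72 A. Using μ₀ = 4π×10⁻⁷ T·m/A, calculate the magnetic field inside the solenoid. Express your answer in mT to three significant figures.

B ≈ 5.89 mT

Inside a long solenoid, B = μ₀nI.
B = (4π×10⁻⁷)(1.260×10^3 m⁻¹)(3.72 A) = 5.890×10^-3 T.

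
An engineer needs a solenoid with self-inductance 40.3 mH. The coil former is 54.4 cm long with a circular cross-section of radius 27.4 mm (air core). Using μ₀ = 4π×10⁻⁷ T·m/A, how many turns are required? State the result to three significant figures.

N ≈ 2720 turns

A = πr² = π(2.740×10^-2 m)² = 2.359×10^-3 m².
From L = μ₀N²A/ℓ, N = √(Lℓ / (μ₀A)).
N = √[(4.030×10^-2)(0.544) / ((4π×10⁻⁷)×2.359×10^-3)] = √(7.397×10^6) ≈ 2719.7.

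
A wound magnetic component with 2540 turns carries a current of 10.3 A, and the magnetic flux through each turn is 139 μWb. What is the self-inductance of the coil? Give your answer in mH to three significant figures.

L ≈ 34.3 mH

Self-inductance is defined by L = NΦ_B/I (flux linkage over current).
L = (2540)(1.390×10^-4 Wb)/(10.3 A) = 3.428×10^-2 H.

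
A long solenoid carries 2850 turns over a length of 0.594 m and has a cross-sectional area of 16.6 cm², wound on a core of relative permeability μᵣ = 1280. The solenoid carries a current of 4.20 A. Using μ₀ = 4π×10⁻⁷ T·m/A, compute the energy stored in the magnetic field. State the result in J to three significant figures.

A = 16.6 cm² = 1.660×10^-3 m².
L = μ₀μᵣN²A/ℓ = (4π×10⁻⁷)(1280)(2850)²(1.660×10^-3)/(0.594) = 36.51 H.
U = ½LI² = ½(36.51)(4.20)² = 322 J.

U ≈ 322 J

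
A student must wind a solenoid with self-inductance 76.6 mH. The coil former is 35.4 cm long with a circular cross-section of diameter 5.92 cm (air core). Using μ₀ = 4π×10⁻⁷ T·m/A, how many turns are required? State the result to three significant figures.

N ≈ 2800 turns

A = π(d/2)² = π(2.960×10^-2 m)² = 2.753×10^-3 m².
From L = μ₀N²A/ℓ, N = √(Lℓ / (μ₀A)).
N = √[(7.660×10^-2)(0.354) / ((4π×10⁻⁷)×2.753×10^-3)] = √(7.840×10^6) ≈ 2799.9.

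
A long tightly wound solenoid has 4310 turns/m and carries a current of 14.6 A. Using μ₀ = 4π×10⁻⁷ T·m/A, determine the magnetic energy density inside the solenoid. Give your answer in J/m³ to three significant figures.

u ≈ 2490 J/m³

B = μ₀nI = (4π×10⁻⁷)(4.310×10^3)(14.6) = 7.908×10^-2 T.
u = B²/(2μ₀) = (7.908×10^-2)²/(2×4π×10⁻⁷) = 2.488×10^3 J/m³.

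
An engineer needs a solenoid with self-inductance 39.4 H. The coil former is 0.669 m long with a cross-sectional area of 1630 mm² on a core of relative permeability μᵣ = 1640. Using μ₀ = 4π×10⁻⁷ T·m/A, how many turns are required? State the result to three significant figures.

N ≈ 2800 turns

A = 1630 mm² = 1.630×10^-3 m².
From L = μ₀μᵣN²A/ℓ, N = √(Lℓ / (μ₀μᵣA)).
N = √[(39.4)(0.669) / ((4π×10⁻⁷)(1640)×1.630×10^-3)] = √(7.847×10^6) ≈ 2801.2.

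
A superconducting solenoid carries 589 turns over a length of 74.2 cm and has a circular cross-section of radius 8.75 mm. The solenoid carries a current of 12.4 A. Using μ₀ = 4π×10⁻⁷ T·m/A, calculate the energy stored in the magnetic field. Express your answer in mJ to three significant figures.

U ≈ 10.9 mJ

A = πr² = π(8.750×10^-3 m)² = 2.405×10^-4 m².
L = μ₀N²A/ℓ = (4π×10⁻⁷)(589)²(2.405×10^-4)/(0.742) = 1.413×10^-4 H.
U = ½LI² = ½(1.413×10^-4)(12.4)² = 1.086×10^-2 J.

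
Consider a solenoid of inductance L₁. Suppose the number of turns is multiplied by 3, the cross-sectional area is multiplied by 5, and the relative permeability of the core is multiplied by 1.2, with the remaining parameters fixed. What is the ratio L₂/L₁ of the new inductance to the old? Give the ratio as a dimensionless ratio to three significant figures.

L₂/L₁ = 54.0

For a solenoid, L ∝ μᵣN²A/ℓ.
L₂/L₁ = (3)^2 × (5) × (1.2) = 54.0.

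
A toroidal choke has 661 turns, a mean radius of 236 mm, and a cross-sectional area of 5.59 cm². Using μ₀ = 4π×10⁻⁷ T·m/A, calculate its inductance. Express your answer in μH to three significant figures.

For a thin toroid, L = μ₀N²A/(2πR).
L = (4π×10⁻⁷)(661)²(5.590×10^-4) / (2π×0.236 m) = 2.070×10^-4 H.

L ≈ 207 μH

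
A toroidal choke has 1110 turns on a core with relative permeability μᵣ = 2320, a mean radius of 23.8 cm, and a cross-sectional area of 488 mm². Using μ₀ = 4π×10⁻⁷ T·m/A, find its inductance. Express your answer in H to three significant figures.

L ≈ 1.17 H

For a thin toroid, L = μ₀μᵣN²A/(2πR).
L = (4π×10⁻⁷)(2320)(1110)²(4.880×10^-4) / (2π×0.238 m) = 1.172 H.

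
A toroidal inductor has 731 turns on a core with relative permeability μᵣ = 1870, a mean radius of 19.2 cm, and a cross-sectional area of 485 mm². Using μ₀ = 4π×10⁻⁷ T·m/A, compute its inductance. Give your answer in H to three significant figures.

L ≈ 0.505 H

For a thin toroid, L = μ₀μᵣN²A/(2πR).
L = (4π×10⁻⁷)(1870)(731)²(4.850×10^-4) / (2π×0.192 m) = 0.5048 H.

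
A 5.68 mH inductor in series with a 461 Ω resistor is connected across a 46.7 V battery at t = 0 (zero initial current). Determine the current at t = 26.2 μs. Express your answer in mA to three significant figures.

τ = L/R = 5.680×10^-3/461 = 1.232×10^-5 s; final current I_∞ = ε/R = 46.7/461 = 0.1013 A.
I(t) = I_∞(1 − e^(−t/τ)) with t/τ = 2.126.
I = (0.1013)(1 − e^(−2.126)) = 8.922×10^-2 A.

I ≈ 89.2 mA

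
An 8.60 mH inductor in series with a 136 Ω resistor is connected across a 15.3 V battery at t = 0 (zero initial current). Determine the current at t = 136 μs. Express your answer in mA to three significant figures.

I ≈ 99.4 mA

τ = L/R = 8.600×10^-3/136 = 6.324×10^-5 s; final current I_∞ = ε/R = 15.3/136 = 0.1125 A.
I(t) = I_∞(1 − e^(−t/τ)) with t/τ = 2.151.
I = (0.1125)(1 − e^(−2.151)) = 9.940×10^-2 A.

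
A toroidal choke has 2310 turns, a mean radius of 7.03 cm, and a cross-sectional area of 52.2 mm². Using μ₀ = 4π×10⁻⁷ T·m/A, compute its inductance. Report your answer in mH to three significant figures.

For a thin toroid, L = μ₀N²A/(2πR).
L = (4π×10⁻⁷)(2310)²(5.220×10^-5) / (2π×7.030×10^-2 m) = 7.924×10^-4 H.

L ≈ 0.792 mH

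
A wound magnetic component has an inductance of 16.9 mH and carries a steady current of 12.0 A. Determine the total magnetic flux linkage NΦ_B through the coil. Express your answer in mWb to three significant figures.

From L = NΦ_B/I, the flux linkage is NΦ_B = LI.
NΦ_B = (1.690×10^-2 H)(12.0 A) = 0.2028 Wb.

NΦ_B ≈ 203 mWb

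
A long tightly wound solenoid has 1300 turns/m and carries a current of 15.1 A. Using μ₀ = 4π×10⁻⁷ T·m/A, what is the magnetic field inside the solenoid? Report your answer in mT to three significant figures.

B ≈ 24.7 mT

Inside a long solenoid, B = μ₀nI.
B = (4π×10⁻⁷)(1.300×10^3 m⁻¹)(15.1 A) = 2.467×10^-2 T.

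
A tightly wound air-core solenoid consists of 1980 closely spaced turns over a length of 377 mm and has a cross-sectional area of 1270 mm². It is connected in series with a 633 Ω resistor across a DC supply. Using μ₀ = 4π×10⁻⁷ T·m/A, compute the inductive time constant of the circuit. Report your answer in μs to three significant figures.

A = 1270 mm² = 1.270×10^-3 m².
L = μ₀N²A/ℓ = (4π×10⁻⁷)(1980)²(1.270×10^-3)/(0.377) = 1.660×10^-2 H.
τ = L/R = (1.660×10^-2)/(633) = 2.622×10^-5 s.

τ ≈ 26.2 μs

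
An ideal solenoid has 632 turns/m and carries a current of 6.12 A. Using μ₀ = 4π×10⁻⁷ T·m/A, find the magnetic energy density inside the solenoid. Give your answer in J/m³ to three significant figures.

B = μ₀nI = (4π×10⁻⁷)(632)(6.12) = 4.860×10^-3 T.
u = B²/(2μ₀) = (4.860×10^-3)²/(2×4π×10⁻⁷) = 9.4 J/m³.

u ≈ 9.40 J/m³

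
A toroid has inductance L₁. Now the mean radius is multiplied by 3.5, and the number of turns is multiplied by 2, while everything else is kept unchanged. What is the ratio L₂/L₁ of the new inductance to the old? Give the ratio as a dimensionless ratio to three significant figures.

For a toroid, L ∝ μᵣN²A/R.
L₂/L₁ = (3.5)^-1 × (2)^2 = 1.14.

L₂/L₁ = 1.14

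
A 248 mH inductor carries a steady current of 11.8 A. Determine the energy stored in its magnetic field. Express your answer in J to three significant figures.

Stored magnetic energy: U = ½LI².
U = ½(0.248 H)(11.8 A)² = 17.27 J.

U ≈ 17.3 J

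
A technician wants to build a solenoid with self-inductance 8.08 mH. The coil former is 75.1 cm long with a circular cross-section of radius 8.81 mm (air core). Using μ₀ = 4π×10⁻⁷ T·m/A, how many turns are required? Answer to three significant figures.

N ≈ 4450 turns

A = πr² = π(8.810×10^-3 m)² = 2.438×10^-4 m².
From L = μ₀N²A/ℓ, N = √(Lℓ / (μ₀A)).
N = √[(8.080×10^-3)(0.751) / ((4π×10⁻⁷)×2.438×10^-4)] = √(1.980×10^7) ≈ 4450.1.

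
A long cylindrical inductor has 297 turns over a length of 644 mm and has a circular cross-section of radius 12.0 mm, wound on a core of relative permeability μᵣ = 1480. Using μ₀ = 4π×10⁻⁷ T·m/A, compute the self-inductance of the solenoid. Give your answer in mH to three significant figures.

L ≈ 115 mH

A = πr² = π(1.200×10^-2 m)² = 4.524×10^-4 m².
For a long solenoid, L = μ₀μᵣN²A/ℓ.
L = (4π×10⁻⁷)(1480)(297)²(4.524×10^-4)/(0.644 m) = 0.1152 H.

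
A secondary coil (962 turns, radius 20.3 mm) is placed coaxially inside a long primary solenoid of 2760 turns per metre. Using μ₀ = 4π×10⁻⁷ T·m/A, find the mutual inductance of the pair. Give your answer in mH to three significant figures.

The outer solenoid produces a uniform field B₁ = μ₀n₁I₁ across the inner coil,
so the flux linkage is N₂Φ = N₂B₁A₂ = μ₀n₁N₂A₂·I₁, giving M = μ₀n₁N₂A₂.
A₂ = πr² = π(2.030×10^-2 m)² = 1.2946×10^-3 m².
M = (4π×10⁻⁷)(2760)(962)(1.2946×10^-3) = 4.320×10^-3 H.

M ≈ 4.32 mH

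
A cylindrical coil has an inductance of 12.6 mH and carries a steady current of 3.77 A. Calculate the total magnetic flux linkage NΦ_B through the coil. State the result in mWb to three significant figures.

From L = NΦ_B/I, the flux linkage is NΦ_B = LI.
NΦ_B = (1.260×10^-2 H)(3.77 A) = 4.750×10^-2 Wb.

NΦ_B ≈ 47.5 mWb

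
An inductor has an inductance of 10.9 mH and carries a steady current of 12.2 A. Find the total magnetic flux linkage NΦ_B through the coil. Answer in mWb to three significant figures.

NΦ_B ≈ 133 mWb

From L = NΦ_B/I, the flux linkage is NΦ_B = LI.
NΦ_B = (1.090×10^-2 H)(12.2 A) = 0.133 Wb.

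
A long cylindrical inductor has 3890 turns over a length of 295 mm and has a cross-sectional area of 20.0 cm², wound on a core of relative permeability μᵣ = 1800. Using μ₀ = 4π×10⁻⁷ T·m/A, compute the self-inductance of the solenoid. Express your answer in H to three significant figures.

L ≈ 232 H

A = 20.0 cm² = 2.000×10^-3 m².
For a long solenoid, L = μ₀μᵣN²A/ℓ.
L = (4π×10⁻⁷)(1800)(3890)²(2.000×10^-3)/(0.295 m) = 232.1 H.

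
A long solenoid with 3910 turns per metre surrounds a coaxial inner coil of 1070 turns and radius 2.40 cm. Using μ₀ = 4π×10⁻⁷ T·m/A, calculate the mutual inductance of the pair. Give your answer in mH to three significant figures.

M ≈ 9.51 mH

The outer solenoid produces a uniform field B₁ = μ₀n₁I₁ across the inner coil,
so the flux linkage is N₂Φ = N₂B₁A₂ = μ₀n₁N₂A₂·I₁, giving M = μ₀n₁N₂A₂.
A₂ = πr² = π(2.400×10^-2 m)² = 1.810×10^-3 m².
M = (4π×10⁻⁷)(3910)(1070)(1.810×10^-3) = 9.514×10^-3 H.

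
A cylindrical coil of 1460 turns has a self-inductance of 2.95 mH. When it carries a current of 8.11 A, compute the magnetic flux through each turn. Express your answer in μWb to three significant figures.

Φ_B ≈ 16.4 μWb

From L = NΦ_B/I, the flux per turn is Φ_B = LI/N.
Φ_B = (2.950×10^-3 H)(8.11 A)/1460 = 1.639×10^-5 Wb.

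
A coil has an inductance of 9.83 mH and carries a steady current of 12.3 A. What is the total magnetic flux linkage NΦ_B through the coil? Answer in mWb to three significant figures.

NΦ_B ≈ 121 mWb

From L = NΦ_B/I, the flux linkage is NΦ_B = LI.
NΦ_B = (9.830×10^-3 H)(12.3 A) = 0.1209 Wb.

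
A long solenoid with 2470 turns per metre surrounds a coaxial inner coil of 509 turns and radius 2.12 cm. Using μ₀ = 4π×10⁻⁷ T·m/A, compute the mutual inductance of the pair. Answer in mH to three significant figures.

The outer solenoid produces a uniform field B₁ = μ₀n₁I₁ across the inner coil,
so the flux linkage is N₂Φ = N₂B₁A₂ = μ₀n₁N₂A₂·I₁, giving M = μ₀n₁N₂A₂.
A₂ = πr² = π(2.120×10^-2 m)² = 1.412×10^-3 m².
M = (4π×10⁻⁷)(2470)(509)(1.412×10^-3) = 2.231×10^-3 H.

M ≈ 2.23 mH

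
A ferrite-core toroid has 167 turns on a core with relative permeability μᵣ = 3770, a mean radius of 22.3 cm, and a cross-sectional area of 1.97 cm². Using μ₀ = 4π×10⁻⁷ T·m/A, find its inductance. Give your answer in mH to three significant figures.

For a thin toroid, L = μ₀μᵣN²A/(2πR).
L = (4π×10⁻⁷)(3770)(167)²(1.970×10^-4) / (2π×0.223 m) = 1.858×10^-2 H.

L ≈ 18.6 mH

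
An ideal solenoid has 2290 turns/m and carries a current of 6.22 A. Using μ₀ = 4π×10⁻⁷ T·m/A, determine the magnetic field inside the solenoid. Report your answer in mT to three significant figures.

Inside a long solenoid, B = μ₀nI.
B = (4π×10⁻⁷)(2.290×10^3 m⁻¹)(6.22 A) = 1.790×10^-2 T.

B ≈ 17.9 mT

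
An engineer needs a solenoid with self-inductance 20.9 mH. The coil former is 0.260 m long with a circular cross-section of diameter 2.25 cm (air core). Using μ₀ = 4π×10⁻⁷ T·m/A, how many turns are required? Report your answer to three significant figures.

N ≈ 3300 turns

A = π(d/2)² = π(1.125×10^-2 m)² = 3.976×10^-4 m².
From L = μ₀N²A/ℓ, N = √(Lℓ / (μ₀A)).
N = √[(2.090×10^-2)(0.26) / ((4π×10⁻⁷)×3.976×10^-4)] = √(1.088×10^7) ≈ 3297.8.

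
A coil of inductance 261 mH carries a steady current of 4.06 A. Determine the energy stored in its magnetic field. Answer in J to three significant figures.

Stored magnetic energy: U = ½LI².
U = ½(0.261 H)(4.06 A)² = 2.151 J.

U ≈ 2.15 J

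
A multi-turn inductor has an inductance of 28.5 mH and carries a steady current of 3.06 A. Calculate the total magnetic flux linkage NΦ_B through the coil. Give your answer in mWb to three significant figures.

NΦ_B ≈ 87.2 mWb

From L = NΦ_B/I, the flux linkage is NΦ_B = LI.
NΦ_B = (2.850×10^-2 H)(3.06 A) = 8.721×10^-2 Wb.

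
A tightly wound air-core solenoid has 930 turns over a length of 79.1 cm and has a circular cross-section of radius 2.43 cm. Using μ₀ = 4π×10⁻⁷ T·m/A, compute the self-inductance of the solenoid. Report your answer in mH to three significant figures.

A = πr² = π(2.430×10^-2 m)² = 1.855×10^-3 m².
For a long solenoid, L = μ₀N²A/ℓ.
L = (4π×10⁻⁷)(930)²(1.855×10^-3)/(0.791 m) = 2.549×10^-3 H.

L ≈ 2.55 mH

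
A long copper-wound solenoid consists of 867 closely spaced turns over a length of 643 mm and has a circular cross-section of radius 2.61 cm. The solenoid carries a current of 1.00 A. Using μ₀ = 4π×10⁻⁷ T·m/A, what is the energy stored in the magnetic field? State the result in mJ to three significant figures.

U ≈ 1.57 mJ

A = πr² = π(2.610×10^-2 m)² = 2.140×10^-3 m².
L = μ₀N²A/ℓ = (4π×10⁻⁷)(867)²(2.140×10^-3)/(0.643) = 3.144×10^-3 H.
U = ½LI² = ½(3.144×10^-3)(1.00)² = 1.572×10^-3 J.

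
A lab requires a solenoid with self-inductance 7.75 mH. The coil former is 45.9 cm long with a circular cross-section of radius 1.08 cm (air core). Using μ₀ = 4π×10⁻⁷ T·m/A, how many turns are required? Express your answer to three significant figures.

N ≈ 2780 turns

A = πr² = π(1.080×10^-2 m)² = 3.664×10^-4 m².
From L = μ₀N²A/ℓ, N = √(Lℓ / (μ₀A)).
N = √[(7.750×10^-3)(0.459) / ((4π×10⁻⁷)×3.664×10^-4)] = √(7.725×10^6) ≈ 2779.4.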